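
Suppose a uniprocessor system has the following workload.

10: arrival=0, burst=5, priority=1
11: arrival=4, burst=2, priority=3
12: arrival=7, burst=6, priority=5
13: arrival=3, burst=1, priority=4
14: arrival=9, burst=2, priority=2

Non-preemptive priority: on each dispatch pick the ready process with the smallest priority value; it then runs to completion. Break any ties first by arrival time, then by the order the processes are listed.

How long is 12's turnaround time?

7

Schedule: | 10 0-5 | 11 5-7 | 13 7-8 | 12 8-14 | 14 14-16 |
Completion: 10=5  11=7  12=14  13=8  14=16
Turnaround (C−A): 10=5  11=3  12=7  13=5  14=7
Turnaround(12) = completion − arrival = 14 − 7 = 7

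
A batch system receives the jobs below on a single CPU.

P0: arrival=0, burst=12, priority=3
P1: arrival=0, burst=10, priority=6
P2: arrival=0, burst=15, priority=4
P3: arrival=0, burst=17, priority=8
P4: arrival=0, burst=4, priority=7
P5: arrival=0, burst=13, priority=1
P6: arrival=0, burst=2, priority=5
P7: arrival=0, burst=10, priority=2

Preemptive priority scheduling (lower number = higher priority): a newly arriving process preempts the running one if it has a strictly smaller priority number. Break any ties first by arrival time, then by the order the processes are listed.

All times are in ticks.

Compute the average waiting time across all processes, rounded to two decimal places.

37.63

Schedule: | P5 0-13 | P7 13-23 | P0 23-35 | P2 35-50 | P6 50-52 | P1 52-62 | P4 62-66 | P3 66-83 |
Completion: P0=35  P1=62  P2=50  P3=83  P4=66  P5=13  P6=52  P7=23
Turnaround (C−A): P0=35  P1=62  P2=50  P3=83  P4=66  P5=13  P6=52  P7=23
Waiting times: P0=23, P1=52, P2=35, P3=66, P4=62, P5=0, P6=50, P7=13
Average waiting = (23+52+35+66+62+0+50+13) / 8 = 301/8 = 37.63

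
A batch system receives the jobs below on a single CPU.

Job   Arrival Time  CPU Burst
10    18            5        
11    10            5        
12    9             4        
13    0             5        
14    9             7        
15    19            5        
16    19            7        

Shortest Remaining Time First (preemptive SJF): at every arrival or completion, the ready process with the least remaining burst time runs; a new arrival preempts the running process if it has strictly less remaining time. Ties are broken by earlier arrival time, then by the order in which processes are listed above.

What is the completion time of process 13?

Timeline: | 13 0-5 | idle 5-9 | 12 9-13 | 11 13-18 | 10 18-23 | 15 23-28 | 14 28-35 | 16 35-42 |
Completion: 10=23  11=18  12=13  13=5  14=35  15=28  16=42
Turnaround (C−A): 10=5  11=8  12=4  13=5  14=26  15=9  16=23

5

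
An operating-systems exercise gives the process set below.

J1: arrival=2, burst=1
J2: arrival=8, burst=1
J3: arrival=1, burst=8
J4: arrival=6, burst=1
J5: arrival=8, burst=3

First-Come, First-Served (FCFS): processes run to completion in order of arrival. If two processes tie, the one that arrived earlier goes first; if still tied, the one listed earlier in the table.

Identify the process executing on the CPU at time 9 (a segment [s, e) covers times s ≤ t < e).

Gantt: | idle 0-1 | J3 1-9 | J1 9-10 | J4 10-11 | J2 11-12 | J5 12-15 |
Completion: J1=10  J2=12  J3=9  J4=11  J5=15
Turnaround (C−A): J1=8  J2=4  J3=8  J4=5  J5=7

J1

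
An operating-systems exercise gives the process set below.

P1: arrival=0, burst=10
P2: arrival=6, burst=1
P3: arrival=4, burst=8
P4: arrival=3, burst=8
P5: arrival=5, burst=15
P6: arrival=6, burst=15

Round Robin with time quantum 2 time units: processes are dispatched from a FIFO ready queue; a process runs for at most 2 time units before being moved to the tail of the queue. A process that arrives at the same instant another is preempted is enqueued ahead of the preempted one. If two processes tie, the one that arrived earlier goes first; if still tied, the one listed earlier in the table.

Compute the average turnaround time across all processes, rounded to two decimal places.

Timeline: | P1 0-4 | P4 4-6 | P3 6-8 | P1 8-10 | P5 10-12 | P2 12-13 | P6 13-15 | P4 15-17 | P3 17-19 | P1 19-21 | P5 21-23 | P6 23-25 | P4 25-27 | P3 27-29 | P1 29-31 | P5 31-33 | P6 33-35 | P4 35-37 | P3 37-39 | P5 39-41 | P6 41-43 | P5 43-45 | P6 45-47 | P5 47-49 | P6 49-51 | P5 51-53 | P6 53-55 | P5 55-56 | P6 56-57 |
Completion: P1=31  P2=13  P3=39  P4=37  P5=56  P6=57
Turnaround (C−A): P1=31  P2=7  P3=35  P4=34  P5=51  P6=51
Turnaround times: P1=31, P2=7, P3=35, P4=34, P5=51, P6=51
Average turnaround = (31+7+35+34+51+51) / 6 = 209/6 = 34.83

34.83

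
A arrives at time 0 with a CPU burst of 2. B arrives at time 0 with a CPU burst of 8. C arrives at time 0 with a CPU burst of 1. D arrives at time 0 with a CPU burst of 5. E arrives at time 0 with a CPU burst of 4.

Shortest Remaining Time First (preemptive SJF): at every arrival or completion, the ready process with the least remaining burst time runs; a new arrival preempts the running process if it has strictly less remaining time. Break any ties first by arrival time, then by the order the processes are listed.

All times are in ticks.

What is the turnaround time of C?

1

Schedule: | C 0-1 | A 1-3 | E 3-7 | D 7-12 | B 12-20 |
Completion: A=3  B=20  C=1  D=12  E=7
Turnaround (C−A): A=3  B=20  C=1  D=12  E=7
Turnaround(C) = completion − arrival = 1 − 0 = 1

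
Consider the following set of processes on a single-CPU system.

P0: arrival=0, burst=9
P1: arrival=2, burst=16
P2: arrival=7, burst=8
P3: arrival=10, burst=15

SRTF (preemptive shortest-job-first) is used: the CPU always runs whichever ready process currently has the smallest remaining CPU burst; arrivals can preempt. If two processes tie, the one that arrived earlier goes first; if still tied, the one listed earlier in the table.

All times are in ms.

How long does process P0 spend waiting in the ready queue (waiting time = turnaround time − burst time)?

Timeline: | P0 0-9 | P2 9-17 | P3 17-32 | P1 32-48 |
Completion: P0=9  P1=48  P2=17  P3=32
Turnaround (C−A): P0=9  P1=46  P2=10  P3=22
Waiting(P0) = turnaround − burst = 9 − 9 = 0

0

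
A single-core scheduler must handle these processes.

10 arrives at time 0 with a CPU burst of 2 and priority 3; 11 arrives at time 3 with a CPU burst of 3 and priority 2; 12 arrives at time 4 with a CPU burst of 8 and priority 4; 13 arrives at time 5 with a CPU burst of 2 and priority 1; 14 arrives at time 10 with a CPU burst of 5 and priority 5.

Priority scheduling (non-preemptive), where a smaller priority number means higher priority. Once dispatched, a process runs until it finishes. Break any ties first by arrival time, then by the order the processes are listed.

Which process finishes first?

Timeline: | 10 0-2 | idle 2-3 | 11 3-6 | 13 6-8 | 12 8-16 | 14 16-21 |
Completion: 10=2  11=6  12=16  13=8  14=21
Turnaround (C−A): 10=2  11=3  12=12  13=3  14=11
Finish order: 10 → 11 → 13 → 12 → 14

10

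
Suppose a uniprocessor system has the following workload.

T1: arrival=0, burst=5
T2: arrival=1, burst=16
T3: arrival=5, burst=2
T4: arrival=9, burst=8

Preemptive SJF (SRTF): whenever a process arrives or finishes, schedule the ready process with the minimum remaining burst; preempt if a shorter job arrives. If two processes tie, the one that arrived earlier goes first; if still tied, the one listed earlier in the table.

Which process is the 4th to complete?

Schedule: | T1 0-5 | T3 5-7 | T2 7-9 | T4 9-17 | T2 17-31 |
Completion: T1=5  T2=31  T3=7  T4=17
Finish order: T1 → T3 → T4 → T2

T2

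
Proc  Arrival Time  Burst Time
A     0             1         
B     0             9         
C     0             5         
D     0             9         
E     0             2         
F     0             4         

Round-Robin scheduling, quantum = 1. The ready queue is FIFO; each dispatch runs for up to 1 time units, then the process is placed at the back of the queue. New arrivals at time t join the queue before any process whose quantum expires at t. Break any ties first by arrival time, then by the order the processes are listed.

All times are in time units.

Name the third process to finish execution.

Timeline: | A 0-1 | B 1-2 | C 2-3 | D 3-4 | E 4-5 | F 5-6 | B 6-7 | C 7-8 | D 8-9 | E 9-10 | F 10-11 | B 11-12 | C 12-13 | D 13-14 | F 14-15 | B 15-16 | C 16-17 | D 17-18 | F 18-19 | B 19-20 | C 20-21 | D 21-22 | B 22-23 | D 23-24 | B 24-25 | D 25-26 | B 26-27 | D 27-28 | B 28-29 | D 29-30 |
Completion: A=1  B=29  C=21  D=30  E=10  F=19
Finish order: A → E → F → C → B → D

F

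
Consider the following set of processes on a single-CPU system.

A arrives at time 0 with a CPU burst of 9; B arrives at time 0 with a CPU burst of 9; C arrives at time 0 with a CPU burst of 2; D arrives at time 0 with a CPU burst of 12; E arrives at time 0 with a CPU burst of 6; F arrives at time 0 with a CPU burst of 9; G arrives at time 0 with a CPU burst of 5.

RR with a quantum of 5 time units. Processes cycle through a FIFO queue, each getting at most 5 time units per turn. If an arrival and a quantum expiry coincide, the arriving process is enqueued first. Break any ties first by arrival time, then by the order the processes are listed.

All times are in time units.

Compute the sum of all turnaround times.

268

Timeline: | A 0-5 | B 5-10 | C 10-12 | D 12-17 | E 17-22 | F 22-27 | G 27-32 | A 32-36 | B 36-40 | D 40-45 | E 45-46 | F 46-50 | D 50-52 |
Completion: A=36  B=40  C=12  D=52  E=46  F=50  G=32
Turnaround = completion − arrival: A=36, B=40, C=12, D=52, E=46, F=50, G=32
Total turnaround = 36 + 40 + 12 + 52 + 46 + 50 + 32 = 268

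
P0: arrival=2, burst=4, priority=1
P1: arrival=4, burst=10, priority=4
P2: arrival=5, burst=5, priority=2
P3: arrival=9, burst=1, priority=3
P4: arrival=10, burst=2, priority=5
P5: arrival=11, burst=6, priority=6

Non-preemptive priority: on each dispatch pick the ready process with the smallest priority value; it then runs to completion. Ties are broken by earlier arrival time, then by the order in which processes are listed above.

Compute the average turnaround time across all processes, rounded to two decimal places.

10.67

Schedule: | idle 0-2 | P0 2-6 | P2 6-11 | P3 11-12 | P1 12-22 | P4 22-24 | P5 24-30 |
Completion: P0=6  P1=22  P2=11  P3=12  P4=24  P5=30
Turnaround times: P0=4, P1=18, P2=6, P3=3, P4=14, P5=19
Average turnaround = (4+18+6+3+14+19) / 6 = 64/6 = 10.67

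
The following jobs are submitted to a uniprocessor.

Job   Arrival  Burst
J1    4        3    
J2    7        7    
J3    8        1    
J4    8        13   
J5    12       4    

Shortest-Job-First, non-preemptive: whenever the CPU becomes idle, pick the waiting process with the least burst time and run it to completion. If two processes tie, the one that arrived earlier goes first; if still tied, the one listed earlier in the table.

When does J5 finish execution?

19

Schedule: | idle 0-4 | J1 4-7 | J2 7-14 | J3 14-15 | J5 15-19 | J4 19-32 |
Completion: J1=7  J2=14  J3=15  J4=32  J5=19
Turnaround (C−A): J1=3  J2=7  J3=7  J4=24  J5=7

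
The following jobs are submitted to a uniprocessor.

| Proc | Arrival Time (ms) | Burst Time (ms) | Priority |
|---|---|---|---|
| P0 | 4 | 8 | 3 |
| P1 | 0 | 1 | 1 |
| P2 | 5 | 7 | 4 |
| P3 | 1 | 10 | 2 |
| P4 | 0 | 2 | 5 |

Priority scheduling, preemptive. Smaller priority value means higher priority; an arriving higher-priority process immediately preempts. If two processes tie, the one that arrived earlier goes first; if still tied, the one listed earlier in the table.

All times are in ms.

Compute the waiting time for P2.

Gantt: | P1 0-1 | P3 1-11 | P0 11-19 | P2 19-26 | P4 26-28 |
Completion: P0=19  P1=1  P2=26  P3=11  P4=28
Waiting(P2) = turnaround − burst = 21 − 7 = 14

14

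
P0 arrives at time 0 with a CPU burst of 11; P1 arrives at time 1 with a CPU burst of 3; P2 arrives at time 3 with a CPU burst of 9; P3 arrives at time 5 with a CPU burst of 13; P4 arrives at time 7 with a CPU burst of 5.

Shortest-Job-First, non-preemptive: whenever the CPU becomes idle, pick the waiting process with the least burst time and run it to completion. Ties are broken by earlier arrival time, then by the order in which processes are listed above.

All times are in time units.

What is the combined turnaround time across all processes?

Gantt: | P0 0-11 | P1 11-14 | P4 14-19 | P2 19-28 | P3 28-41 |
Completion: P0=11  P1=14  P2=28  P3=41  P4=19
Turnaround = completion − arrival: P0=11, P1=13, P2=25, P3=36, P4=12
Total turnaround = 11 + 13 + 25 + 36 + 12 = 97

97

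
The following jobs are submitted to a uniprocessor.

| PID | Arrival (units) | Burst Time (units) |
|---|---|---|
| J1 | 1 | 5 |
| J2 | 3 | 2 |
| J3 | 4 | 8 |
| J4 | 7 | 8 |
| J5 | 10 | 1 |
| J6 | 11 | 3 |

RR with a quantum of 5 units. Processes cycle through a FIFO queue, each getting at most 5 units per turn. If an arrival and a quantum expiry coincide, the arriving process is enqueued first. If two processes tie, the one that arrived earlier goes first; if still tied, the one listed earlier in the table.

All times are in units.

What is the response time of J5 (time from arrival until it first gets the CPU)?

8

Gantt: | idle 0-1 | J1 1-6 | J2 6-8 | J3 8-13 | J4 13-18 | J5 18-19 | J6 19-22 | J3 22-25 | J4 25-28 |
Completion: J1=6  J2=8  J3=25  J4=28  J5=19  J6=22
Response(J5) = first start − arrival = 18 − 10 = 8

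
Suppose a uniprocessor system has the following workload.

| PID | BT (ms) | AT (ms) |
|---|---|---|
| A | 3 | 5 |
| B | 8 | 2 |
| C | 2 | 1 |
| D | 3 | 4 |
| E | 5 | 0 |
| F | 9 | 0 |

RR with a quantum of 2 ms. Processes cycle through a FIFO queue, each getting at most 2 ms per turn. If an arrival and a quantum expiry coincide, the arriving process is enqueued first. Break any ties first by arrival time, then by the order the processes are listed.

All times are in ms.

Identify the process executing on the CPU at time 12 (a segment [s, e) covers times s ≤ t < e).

Schedule: | E 0-2 | F 2-4 | C 4-6 | B 6-8 | E 8-10 | D 10-12 | F 12-14 | A 14-16 | B 16-18 | E 18-19 | D 19-20 | F 20-22 | A 22-23 | B 23-25 | F 25-27 | B 27-29 | F 29-30 |
Completion: A=23  B=29  C=6  D=20  E=19  F=30
Turnaround (C−A): A=18  B=27  C=5  D=16  E=19  F=30

F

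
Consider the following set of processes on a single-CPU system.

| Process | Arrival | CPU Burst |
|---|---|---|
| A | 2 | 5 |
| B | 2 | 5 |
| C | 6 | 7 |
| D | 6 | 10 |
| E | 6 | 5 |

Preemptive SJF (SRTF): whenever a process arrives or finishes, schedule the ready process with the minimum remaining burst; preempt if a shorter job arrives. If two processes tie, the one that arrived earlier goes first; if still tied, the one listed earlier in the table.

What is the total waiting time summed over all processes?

Schedule: | idle 0-2 | A 2-7 | B 7-12 | E 12-17 | C 17-24 | D 24-34 |
Completion: A=7  B=12  C=24  D=34  E=17
Waiting = turnaround − burst: A=0, B=5, C=11, D=18, E=6
Total waiting = 0 + 5 + 11 + 18 + 6 = 40

40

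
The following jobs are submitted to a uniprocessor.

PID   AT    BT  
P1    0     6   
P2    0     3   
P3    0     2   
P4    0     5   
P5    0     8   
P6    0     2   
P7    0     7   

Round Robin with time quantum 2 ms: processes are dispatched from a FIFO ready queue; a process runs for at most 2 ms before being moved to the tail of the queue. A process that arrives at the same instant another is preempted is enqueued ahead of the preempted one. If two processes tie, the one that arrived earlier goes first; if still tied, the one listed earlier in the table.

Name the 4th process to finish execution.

Timeline: | P1 0-2 | P2 2-4 | P3 4-6 | P4 6-8 | P5 8-10 | P6 10-12 | P7 12-14 | P1 14-16 | P2 16-17 | P4 17-19 | P5 19-21 | P7 21-23 | P1 23-25 | P4 25-26 | P5 26-28 | P7 28-30 | P5 30-32 | P7 32-33 |
Completion: P1=25  P2=17  P3=6  P4=26  P5=32  P6=12  P7=33
Turnaround (C−A): P1=25  P2=17  P3=6  P4=26  P5=32  P6=12  P7=33
Finish order: P3 → P6 → P2 → P1 → P4 → P5 → P7

P1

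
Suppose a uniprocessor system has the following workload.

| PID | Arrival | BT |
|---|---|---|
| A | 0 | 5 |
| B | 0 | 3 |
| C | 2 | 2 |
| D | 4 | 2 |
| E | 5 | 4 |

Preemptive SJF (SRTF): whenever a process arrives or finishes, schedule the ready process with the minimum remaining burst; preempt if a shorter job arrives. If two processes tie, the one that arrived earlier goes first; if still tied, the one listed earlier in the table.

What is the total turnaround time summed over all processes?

Timeline: | B 0-3 | C 3-5 | D 5-7 | E 7-11 | A 11-16 |
Completion: A=16  B=3  C=5  D=7  E=11
Turnaround (C−A): A=16  B=3  C=3  D=3  E=6
Turnaround = completion − arrival: A=16, B=3, C=3, D=3, E=6
Total turnaround = 16 + 3 + 3 + 3 + 6 = 31

31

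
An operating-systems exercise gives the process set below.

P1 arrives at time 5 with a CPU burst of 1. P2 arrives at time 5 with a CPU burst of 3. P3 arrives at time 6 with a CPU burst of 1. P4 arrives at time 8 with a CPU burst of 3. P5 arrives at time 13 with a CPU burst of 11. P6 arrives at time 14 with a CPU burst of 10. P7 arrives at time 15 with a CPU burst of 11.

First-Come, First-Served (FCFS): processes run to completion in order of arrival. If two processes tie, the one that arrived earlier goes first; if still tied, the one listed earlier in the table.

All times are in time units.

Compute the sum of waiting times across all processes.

Timeline: | idle 0-5 | P1 5-6 | P2 6-9 | P3 9-10 | P4 10-13 | P5 13-24 | P6 24-34 | P7 34-45 |
Completion: P1=6  P2=9  P3=10  P4=13  P5=24  P6=34  P7=45
Turnaround (C−A): P1=1  P2=4  P3=4  P4=5  P5=11  P6=20  P7=30
Waiting = turnaround − burst: P1=0, P2=1, P3=3, P4=2, P5=0, P6=10, P7=19
Total waiting = 0 + 1 + 3 + 2 + 0 + 10 + 19 = 35

35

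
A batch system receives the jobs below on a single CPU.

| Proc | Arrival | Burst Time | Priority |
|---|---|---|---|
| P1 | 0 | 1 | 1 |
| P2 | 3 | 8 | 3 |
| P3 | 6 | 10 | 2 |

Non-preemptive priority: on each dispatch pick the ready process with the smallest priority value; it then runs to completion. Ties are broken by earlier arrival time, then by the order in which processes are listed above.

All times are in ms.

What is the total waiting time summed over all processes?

5

Schedule: | P1 0-1 | idle 1-3 | P2 3-11 | P3 11-21 |
Completion: P1=1  P2=11  P3=21
Waiting = turnaround − burst: P1=0, P2=0, P3=5
Total waiting = 0 + 0 + 5 = 5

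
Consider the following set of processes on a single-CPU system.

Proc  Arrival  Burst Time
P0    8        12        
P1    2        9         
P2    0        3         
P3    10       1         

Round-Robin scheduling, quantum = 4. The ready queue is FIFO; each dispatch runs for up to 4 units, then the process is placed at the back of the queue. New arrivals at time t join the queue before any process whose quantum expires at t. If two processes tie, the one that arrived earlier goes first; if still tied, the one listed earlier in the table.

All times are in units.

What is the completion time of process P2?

Gantt: | P2 0-3 | P1 3-11 | P0 11-15 | P3 15-16 | P1 16-17 | P0 17-25 |
Completion: P0=25  P1=17  P2=3  P3=16
Turnaround (C−A): P0=17  P1=15  P2=3  P3=6

3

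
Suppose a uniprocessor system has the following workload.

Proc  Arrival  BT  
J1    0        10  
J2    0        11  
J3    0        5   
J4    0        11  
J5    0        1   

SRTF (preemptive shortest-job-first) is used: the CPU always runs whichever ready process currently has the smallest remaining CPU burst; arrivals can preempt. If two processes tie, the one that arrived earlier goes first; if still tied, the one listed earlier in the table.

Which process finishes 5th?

J4

Gantt: | J5 0-1 | J3 1-6 | J1 6-16 | J2 16-27 | J4 27-38 |
Completion: J1=16  J2=27  J3=6  J4=38  J5=1
Finish order: J5 → J3 → J1 → J2 → J4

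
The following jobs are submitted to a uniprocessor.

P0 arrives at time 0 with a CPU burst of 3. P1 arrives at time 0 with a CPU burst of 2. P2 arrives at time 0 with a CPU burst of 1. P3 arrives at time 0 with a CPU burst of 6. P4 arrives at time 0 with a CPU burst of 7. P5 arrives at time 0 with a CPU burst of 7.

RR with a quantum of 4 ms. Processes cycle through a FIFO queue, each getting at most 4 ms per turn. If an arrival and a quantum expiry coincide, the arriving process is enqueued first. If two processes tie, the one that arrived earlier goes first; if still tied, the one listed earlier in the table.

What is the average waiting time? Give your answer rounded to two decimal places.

9.50

Gantt: | P0 0-3 | P1 3-5 | P2 5-6 | P3 6-10 | P4 10-14 | P5 14-18 | P3 18-20 | P4 20-23 | P5 23-26 |
Completion: P0=3  P1=5  P2=6  P3=20  P4=23  P5=26
Turnaround (C−A): P0=3  P1=5  P2=6  P3=20  P4=23  P5=26
Waiting times: P0=0, P1=3, P2=5, P3=14, P4=16, P5=19
Average waiting = (0+3+5+14+16+19) / 6 = 57/6 = 9.50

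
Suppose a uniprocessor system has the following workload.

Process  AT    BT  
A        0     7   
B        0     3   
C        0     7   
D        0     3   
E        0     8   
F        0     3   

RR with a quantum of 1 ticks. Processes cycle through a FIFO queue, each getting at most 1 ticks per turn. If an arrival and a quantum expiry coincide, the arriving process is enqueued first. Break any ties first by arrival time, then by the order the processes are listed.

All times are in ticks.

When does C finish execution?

29

Gantt: | A 0-1 | B 1-2 | C 2-3 | D 3-4 | E 4-5 | F 5-6 | A 6-7 | B 7-8 | C 8-9 | D 9-10 | E 10-11 | F 11-12 | A 12-13 | B 13-14 | C 14-15 | D 15-16 | E 16-17 | F 17-18 | A 18-19 | C 19-20 | E 20-21 | A 21-22 | C 22-23 | E 23-24 | A 24-25 | C 25-26 | E 26-27 | A 27-28 | C 28-29 | E 29-31 |
Completion: A=28  B=14  C=29  D=16  E=31  F=18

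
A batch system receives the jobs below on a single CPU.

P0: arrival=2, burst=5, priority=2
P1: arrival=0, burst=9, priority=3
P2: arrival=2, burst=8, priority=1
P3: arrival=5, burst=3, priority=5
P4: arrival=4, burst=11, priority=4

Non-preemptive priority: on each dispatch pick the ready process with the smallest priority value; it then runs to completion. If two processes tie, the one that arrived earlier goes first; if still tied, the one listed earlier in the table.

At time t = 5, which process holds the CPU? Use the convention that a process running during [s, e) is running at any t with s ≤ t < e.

Gantt: | P1 0-9 | P2 9-17 | P0 17-22 | P4 22-33 | P3 33-36 |
Completion: P0=22  P1=9  P2=17  P3=36  P4=33
Turnaround (C−A): P0=20  P1=9  P2=15  P3=31  P4=29

P1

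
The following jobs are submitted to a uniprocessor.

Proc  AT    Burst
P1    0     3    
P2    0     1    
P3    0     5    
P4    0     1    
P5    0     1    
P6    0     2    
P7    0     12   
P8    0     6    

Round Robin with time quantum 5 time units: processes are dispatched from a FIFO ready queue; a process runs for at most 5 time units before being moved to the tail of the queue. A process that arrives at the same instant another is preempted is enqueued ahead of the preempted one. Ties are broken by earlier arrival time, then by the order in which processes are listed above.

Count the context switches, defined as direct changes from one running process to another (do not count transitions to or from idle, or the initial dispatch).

10

Schedule: | P1 0-3 | P2 3-4 | P3 4-9 | P4 9-10 | P5 10-11 | P6 11-13 | P7 13-18 | P8 18-23 | P7 23-28 | P8 28-29 | P7 29-31 |
Completion: P1=3  P2=4  P3=9  P4=10  P5=11  P6=13  P7=31  P8=29
Turnaround (C−A): P1=3  P2=4  P3=9  P4=10  P5=11  P6=13  P7=31  P8=29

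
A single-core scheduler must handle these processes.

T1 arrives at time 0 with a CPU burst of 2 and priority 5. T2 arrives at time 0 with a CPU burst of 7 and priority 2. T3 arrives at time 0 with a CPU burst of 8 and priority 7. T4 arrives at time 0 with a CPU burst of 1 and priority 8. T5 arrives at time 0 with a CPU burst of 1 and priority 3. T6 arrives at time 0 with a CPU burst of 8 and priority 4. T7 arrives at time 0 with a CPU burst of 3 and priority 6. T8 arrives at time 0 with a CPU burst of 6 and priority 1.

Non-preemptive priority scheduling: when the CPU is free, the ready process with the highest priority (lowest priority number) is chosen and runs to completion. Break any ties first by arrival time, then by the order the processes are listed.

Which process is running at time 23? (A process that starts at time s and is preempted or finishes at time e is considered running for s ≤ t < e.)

Gantt: | T8 0-6 | T2 6-13 | T5 13-14 | T6 14-22 | T1 22-24 | T7 24-27 | T3 27-35 | T4 35-36 |
Completion: T1=24  T2=13  T3=35  T4=36  T5=14  T6=22  T7=27  T8=6

T1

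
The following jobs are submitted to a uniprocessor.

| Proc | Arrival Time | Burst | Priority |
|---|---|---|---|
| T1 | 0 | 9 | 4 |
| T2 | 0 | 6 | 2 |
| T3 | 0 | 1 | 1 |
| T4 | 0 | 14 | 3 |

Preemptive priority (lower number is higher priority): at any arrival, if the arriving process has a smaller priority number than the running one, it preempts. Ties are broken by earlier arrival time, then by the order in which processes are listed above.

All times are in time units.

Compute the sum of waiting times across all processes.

Gantt: | T3 0-1 | T2 1-7 | T4 7-21 | T1 21-30 |
Completion: T1=30  T2=7  T3=1  T4=21
Turnaround (C−A): T1=30  T2=7  T3=1  T4=21
Waiting = turnaround − burst: T1=21, T2=1, T3=0, T4=7
Total waiting = 21 + 1 + 0 + 7 = 29

29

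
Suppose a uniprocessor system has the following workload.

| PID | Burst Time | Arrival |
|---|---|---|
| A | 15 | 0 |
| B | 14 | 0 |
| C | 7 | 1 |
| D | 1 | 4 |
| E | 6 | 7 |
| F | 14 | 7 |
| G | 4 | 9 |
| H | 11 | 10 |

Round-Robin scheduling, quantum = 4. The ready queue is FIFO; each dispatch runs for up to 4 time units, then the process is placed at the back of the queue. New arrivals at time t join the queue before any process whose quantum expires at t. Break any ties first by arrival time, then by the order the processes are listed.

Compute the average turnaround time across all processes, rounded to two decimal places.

Schedule: | A 0-4 | B 4-8 | C 8-12 | D 12-13 | A 13-17 | E 17-21 | F 21-25 | B 25-29 | G 29-33 | H 33-37 | C 37-40 | A 40-44 | E 44-46 | F 46-50 | B 50-54 | H 54-58 | A 58-61 | F 61-65 | B 65-67 | H 67-70 | F 70-72 |
Completion: A=61  B=67  C=40  D=13  E=46  F=72  G=33  H=70
Turnaround (C−A): A=61  B=67  C=39  D=9  E=39  F=65  G=24  H=60
Turnaround times: A=61, B=67, C=39, D=9, E=39, F=65, G=24, H=60
Average turnaround = (61+67+39+9+39+65+24+60) / 8 = 364/8 = 45.50

45.50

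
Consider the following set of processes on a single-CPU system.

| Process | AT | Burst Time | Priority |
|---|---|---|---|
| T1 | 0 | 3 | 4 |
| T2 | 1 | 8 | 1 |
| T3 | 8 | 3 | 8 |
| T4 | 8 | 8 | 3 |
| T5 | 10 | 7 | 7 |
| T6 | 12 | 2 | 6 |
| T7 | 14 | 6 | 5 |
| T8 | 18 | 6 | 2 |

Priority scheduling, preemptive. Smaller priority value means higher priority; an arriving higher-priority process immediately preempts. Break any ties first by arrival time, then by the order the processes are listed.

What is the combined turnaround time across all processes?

151

Gantt: | T1 0-1 | T2 1-9 | T4 9-17 | T1 17-18 | T8 18-24 | T1 24-25 | T7 25-31 | T6 31-33 | T5 33-40 | T3 40-43 |
Completion: T1=25  T2=9  T3=43  T4=17  T5=40  T6=33  T7=31  T8=24
Turnaround (C−A): T1=25  T2=8  T3=35  T4=9  T5=30  T6=21  T7=17  T8=6
Turnaround = completion − arrival: T1=25, T2=8, T3=35, T4=9, T5=30, T6=21, T7=17, T8=6
Total turnaround = 25 + 8 + 35 + 9 + 30 + 21 + 17 + 6 = 151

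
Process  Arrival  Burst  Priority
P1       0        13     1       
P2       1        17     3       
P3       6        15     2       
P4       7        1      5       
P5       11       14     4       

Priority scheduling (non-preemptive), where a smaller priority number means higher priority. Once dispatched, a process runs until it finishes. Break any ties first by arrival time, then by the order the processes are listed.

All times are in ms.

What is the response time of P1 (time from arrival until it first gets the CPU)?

Schedule: | P1 0-13 | P3 13-28 | P2 28-45 | P5 45-59 | P4 59-60 |
Completion: P1=13  P2=45  P3=28  P4=60  P5=59
Response(P1) = first start − arrival = 0 − 0 = 0

0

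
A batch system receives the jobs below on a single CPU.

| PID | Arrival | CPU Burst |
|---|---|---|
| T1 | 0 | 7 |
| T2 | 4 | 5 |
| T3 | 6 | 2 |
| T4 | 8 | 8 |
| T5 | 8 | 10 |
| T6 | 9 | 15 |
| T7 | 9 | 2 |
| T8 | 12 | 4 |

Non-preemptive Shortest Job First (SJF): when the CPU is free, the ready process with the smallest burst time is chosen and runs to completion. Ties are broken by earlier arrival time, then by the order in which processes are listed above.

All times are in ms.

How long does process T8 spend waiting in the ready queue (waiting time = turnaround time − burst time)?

4

Gantt: | T1 0-7 | T3 7-9 | T7 9-11 | T2 11-16 | T8 16-20 | T4 20-28 | T5 28-38 | T6 38-53 |
Completion: T1=7  T2=16  T3=9  T4=28  T5=38  T6=53  T7=11  T8=20
Turnaround (C−A): T1=7  T2=12  T3=3  T4=20  T5=30  T6=44  T7=2  T8=8
Waiting(T8) = turnaround − burst = 8 − 4 = 4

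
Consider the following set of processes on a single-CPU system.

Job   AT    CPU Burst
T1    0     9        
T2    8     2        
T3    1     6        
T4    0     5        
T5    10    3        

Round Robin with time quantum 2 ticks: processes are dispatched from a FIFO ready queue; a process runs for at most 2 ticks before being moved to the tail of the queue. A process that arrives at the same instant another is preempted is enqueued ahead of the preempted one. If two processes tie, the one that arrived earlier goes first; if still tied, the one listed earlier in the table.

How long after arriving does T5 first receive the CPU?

Timeline: | T1 0-2 | T4 2-4 | T3 4-6 | T1 6-8 | T4 8-10 | T3 10-12 | T2 12-14 | T1 14-16 | T5 16-18 | T4 18-19 | T3 19-21 | T1 21-23 | T5 23-24 | T1 24-25 |
Completion: T1=25  T2=14  T3=21  T4=19  T5=24
Response(T5) = first start − arrival = 16 − 10 = 6

6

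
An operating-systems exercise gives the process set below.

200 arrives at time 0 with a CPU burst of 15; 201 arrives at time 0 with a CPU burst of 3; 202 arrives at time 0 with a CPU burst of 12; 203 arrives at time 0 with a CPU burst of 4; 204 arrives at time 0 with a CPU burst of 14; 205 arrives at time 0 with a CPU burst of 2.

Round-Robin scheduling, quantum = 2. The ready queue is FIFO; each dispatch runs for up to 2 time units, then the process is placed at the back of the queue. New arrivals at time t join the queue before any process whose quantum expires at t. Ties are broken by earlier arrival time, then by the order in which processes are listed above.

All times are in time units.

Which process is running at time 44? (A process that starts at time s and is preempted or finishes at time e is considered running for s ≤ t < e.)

Gantt: | 200 0-2 | 201 2-4 | 202 4-6 | 203 6-8 | 204 8-10 | 205 10-12 | 200 12-14 | 201 14-15 | 202 15-17 | 203 17-19 | 204 19-21 | 200 21-23 | 202 23-25 | 204 25-27 | 200 27-29 | 202 29-31 | 204 31-33 | 200 33-35 | 202 35-37 | 204 37-39 | 200 39-41 | 202 41-43 | 204 43-45 | 200 45-47 | 204 47-49 | 200 49-50 |
Completion: 200=50  201=15  202=43  203=19  204=49  205=12

204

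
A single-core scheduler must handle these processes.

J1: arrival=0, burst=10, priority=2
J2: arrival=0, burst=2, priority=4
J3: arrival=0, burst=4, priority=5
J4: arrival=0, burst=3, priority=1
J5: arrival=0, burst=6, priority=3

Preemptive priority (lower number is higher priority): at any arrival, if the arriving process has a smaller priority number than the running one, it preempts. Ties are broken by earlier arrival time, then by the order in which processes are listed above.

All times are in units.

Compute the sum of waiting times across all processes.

56

Timeline: | J4 0-3 | J1 3-13 | J5 13-19 | J2 19-21 | J3 21-25 |
Completion: J1=13  J2=21  J3=25  J4=3  J5=19
Turnaround (C−A): J1=13  J2=21  J3=25  J4=3  J5=19
Waiting = turnaround − burst: J1=3, J2=19, J3=21, J4=0, J5=13
Total waiting = 3 + 19 + 21 + 0 + 13 = 56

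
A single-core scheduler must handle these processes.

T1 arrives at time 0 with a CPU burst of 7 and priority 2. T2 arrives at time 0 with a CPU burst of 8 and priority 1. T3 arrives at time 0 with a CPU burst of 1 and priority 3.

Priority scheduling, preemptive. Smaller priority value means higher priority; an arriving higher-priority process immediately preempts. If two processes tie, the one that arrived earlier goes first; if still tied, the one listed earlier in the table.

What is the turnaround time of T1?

Gantt: | T2 0-8 | T1 8-15 | T3 15-16 |
Completion: T1=15  T2=8  T3=16
Turnaround(T1) = completion − arrival = 15 − 0 = 15

15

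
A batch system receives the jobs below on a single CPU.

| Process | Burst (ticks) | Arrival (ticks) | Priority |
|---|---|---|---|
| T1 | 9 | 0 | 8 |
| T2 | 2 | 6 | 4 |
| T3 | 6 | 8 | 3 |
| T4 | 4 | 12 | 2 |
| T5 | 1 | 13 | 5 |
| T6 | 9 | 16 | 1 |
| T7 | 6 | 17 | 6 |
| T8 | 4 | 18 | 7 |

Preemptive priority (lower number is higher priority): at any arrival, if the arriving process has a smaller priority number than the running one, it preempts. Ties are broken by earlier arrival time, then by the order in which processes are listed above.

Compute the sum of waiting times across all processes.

86

Schedule: | T1 0-6 | T2 6-8 | T3 8-12 | T4 12-16 | T6 16-25 | T3 25-27 | T5 27-28 | T7 28-34 | T8 34-38 | T1 38-41 |
Completion: T1=41  T2=8  T3=27  T4=16  T5=28  T6=25  T7=34  T8=38
Waiting = turnaround − burst: T1=32, T2=0, T3=13, T4=0, T5=14, T6=0, T7=11, T8=16
Total waiting = 32 + 0 + 13 + 0 + 14 + 0 + 11 + 16 = 86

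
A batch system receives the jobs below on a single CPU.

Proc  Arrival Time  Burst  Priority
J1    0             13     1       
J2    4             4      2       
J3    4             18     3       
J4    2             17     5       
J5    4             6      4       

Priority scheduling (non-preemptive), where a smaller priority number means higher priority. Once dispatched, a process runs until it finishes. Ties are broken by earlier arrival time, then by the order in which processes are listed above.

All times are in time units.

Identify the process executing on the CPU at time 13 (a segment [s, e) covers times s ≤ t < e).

J2

Gantt: | J1 0-13 | J2 13-17 | J3 17-35 | J5 35-41 | J4 41-58 |
Completion: J1=13  J2=17  J3=35  J4=58  J5=41
Turnaround (C−A): J1=13  J2=13  J3=31  J4=56  J5=37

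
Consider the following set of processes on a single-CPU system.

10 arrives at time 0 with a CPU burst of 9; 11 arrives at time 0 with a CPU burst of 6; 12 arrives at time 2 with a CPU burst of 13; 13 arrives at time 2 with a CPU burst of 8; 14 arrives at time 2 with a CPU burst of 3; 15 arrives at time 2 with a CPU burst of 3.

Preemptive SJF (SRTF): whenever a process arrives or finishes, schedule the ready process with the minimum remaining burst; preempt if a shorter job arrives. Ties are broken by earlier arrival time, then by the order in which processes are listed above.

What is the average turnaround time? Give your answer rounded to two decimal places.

Gantt: | 11 0-2 | 14 2-5 | 15 5-8 | 11 8-12 | 13 12-20 | 10 20-29 | 12 29-42 |
Completion: 10=29  11=12  12=42  13=20  14=5  15=8
Turnaround times: 10=29, 11=12, 12=40, 13=18, 14=3, 15=6
Average turnaround = (29+12+40+18+3+6) / 6 = 108/6 = 18.00

18.00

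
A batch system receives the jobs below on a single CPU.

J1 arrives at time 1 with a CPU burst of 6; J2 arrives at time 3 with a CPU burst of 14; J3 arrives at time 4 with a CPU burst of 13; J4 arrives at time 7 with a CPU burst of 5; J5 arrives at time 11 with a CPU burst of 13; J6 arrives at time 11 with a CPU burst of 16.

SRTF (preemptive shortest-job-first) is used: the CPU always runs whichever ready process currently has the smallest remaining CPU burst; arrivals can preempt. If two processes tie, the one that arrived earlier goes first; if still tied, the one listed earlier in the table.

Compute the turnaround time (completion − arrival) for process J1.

Gantt: | idle 0-1 | J1 1-7 | J4 7-12 | J3 12-25 | J5 25-38 | J2 38-52 | J6 52-68 |
Completion: J1=7  J2=52  J3=25  J4=12  J5=38  J6=68
Turnaround (C−A): J1=6  J2=49  J3=21  J4=5  J5=27  J6=57
Turnaround(J1) = completion − arrival = 7 − 1 = 6

6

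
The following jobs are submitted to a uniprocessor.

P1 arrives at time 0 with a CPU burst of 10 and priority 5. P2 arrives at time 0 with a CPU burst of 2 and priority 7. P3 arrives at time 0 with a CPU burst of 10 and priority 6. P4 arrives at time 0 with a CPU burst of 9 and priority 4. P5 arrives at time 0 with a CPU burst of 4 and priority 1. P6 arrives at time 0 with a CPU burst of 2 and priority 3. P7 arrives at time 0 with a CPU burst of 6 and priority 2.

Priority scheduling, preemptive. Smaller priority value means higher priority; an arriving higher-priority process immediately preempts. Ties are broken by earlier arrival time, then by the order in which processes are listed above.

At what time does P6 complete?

12

Schedule: | P5 0-4 | P7 4-10 | P6 10-12 | P4 12-21 | P1 21-31 | P3 31-41 | P2 41-43 |
Completion: P1=31  P2=43  P3=41  P4=21  P5=4  P6=12  P7=10
Turnaround (C−A): P1=31  P2=43  P3=41  P4=21  P5=4  P6=12  P7=10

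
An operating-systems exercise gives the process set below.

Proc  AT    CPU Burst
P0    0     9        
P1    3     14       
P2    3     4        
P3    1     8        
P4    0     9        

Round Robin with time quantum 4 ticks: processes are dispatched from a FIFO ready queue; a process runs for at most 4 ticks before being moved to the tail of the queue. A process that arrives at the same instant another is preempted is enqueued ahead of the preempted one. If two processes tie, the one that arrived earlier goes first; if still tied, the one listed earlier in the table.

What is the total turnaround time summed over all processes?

Gantt: | P0 0-4 | P4 4-8 | P3 8-12 | P1 12-16 | P2 16-20 | P0 20-24 | P4 24-28 | P3 28-32 | P1 32-36 | P0 36-37 | P4 37-38 | P1 38-44 |
Completion: P0=37  P1=44  P2=20  P3=32  P4=38
Turnaround = completion − arrival: P0=37, P1=41, P2=17, P3=31, P4=38
Total turnaround = 37 + 41 + 17 + 31 + 38 = 164

164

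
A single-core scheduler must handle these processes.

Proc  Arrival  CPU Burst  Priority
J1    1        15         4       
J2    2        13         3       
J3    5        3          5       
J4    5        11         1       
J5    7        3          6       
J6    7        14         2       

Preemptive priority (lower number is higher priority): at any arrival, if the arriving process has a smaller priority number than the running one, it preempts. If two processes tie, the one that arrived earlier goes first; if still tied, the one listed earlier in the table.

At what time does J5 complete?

Gantt: | idle 0-1 | J1 1-2 | J2 2-5 | J4 5-16 | J6 16-30 | J2 30-40 | J1 40-54 | J3 54-57 | J5 57-60 |
Completion: J1=54  J2=40  J3=57  J4=16  J5=60  J6=30

60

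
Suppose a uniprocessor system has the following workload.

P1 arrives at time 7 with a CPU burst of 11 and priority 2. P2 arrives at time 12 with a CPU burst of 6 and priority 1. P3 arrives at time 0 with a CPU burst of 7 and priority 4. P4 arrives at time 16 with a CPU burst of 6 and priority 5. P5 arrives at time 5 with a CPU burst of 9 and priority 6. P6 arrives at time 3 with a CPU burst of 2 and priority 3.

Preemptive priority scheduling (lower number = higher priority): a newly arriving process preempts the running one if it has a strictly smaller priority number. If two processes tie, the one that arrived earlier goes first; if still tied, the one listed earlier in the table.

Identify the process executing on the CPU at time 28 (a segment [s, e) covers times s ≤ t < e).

Schedule: | P3 0-3 | P6 3-5 | P3 5-7 | P1 7-12 | P2 12-18 | P1 18-24 | P3 24-26 | P4 26-32 | P5 32-41 |
Completion: P1=24  P2=18  P3=26  P4=32  P5=41  P6=5
Turnaround (C−A): P1=17  P2=6  P3=26  P4=16  P5=36  P6=2

P4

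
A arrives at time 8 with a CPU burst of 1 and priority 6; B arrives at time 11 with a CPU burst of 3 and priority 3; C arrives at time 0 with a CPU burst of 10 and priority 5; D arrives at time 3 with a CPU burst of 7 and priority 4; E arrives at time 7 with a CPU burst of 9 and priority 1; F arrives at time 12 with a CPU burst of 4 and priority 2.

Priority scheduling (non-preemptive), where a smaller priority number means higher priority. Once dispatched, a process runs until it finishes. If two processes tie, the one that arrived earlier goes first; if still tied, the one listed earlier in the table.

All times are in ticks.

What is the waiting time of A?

Timeline: | C 0-10 | E 10-19 | F 19-23 | B 23-26 | D 26-33 | A 33-34 |
Completion: A=34  B=26  C=10  D=33  E=19  F=23
Turnaround (C−A): A=26  B=15  C=10  D=30  E=12  F=11
Waiting(A) = turnaround − burst = 26 − 1 = 25

25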